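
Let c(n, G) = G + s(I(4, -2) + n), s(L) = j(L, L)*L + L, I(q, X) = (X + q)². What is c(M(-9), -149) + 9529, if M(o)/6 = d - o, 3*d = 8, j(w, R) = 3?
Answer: 9676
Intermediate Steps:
d = 8/3 (d = (⅓)*8 = 8/3 ≈ 2.6667)
s(L) = 4*L (s(L) = 3*L + L = 4*L)
M(o) = 16 - 6*o (M(o) = 6*(8/3 - o) = 16 - 6*o)
c(n, G) = 16 + G + 4*n (c(n, G) = G + 4*((-2 + 4)² + n) = G + 4*(2² + n) = G + 4*(4 + n) = G + (16 + 4*n) = 16 + G + 4*n)
c(M(-9), -149) + 9529 = (16 - 149 + 4*(16 - 6*(-9))) + 9529 = (16 - 149 + 4*(16 + 54)) + 9529 = (16 - 149 + 4*70) + 9529 = (16 - 149 + 280) + 9529 = 147 + 9529 = 9676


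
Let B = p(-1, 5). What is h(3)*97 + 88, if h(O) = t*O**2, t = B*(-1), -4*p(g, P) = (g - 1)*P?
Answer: -4189/2 ≈ -2094.5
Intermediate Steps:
p(g, P) = -P*(-1 + g)/4 (p(g, P) = -(g - 1)*P/4 = -(-1 + g)*P/4 = -P*(-1 + g)/4)
B = 5/2 (B = (1/4)*5*(1 - 1*(-1)) = (1/4)*5*(1 + 1) = (1/4)*5*2 = 5/2 ≈ 2.5000)
t = -5/2 (t = (5/2)*(-1) = -5/2 ≈ -2.5000)
h(O) = -5*O**2/2
h(3)*97 + 88 = -5/2*3**2*97 + 88 = -5/2*9*97 + 88 = -45/2*97 + 88 = -4365/2 + 88 = -4189/2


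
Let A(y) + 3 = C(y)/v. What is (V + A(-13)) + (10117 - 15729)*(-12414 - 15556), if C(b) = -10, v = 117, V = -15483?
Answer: 18363402008/117 ≈ 1.5695e+8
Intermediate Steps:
A(y) = -361/117 (A(y) = -3 - 10/117 = -361/117)
(V + A(-13)) + (10117 - 15729)*(-12414 - 15556) = (-15483 - 361/117) + (10117 - 15729)*(-12414 - 15556) = -1811872/117 - 5612*(-27970) = -1811872/117 + 156967640 = 18363402008/117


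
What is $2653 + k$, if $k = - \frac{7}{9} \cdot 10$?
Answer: $\frac{23807}{9} \approx 2645.2$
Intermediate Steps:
$k = - \frac{70}{9}$ ($k = \left(-7\right) \frac{1}{9} \cdot 10 = \left(- \frac{7}{9}\right) 10 = - \frac{70}{9} \approx -7.7778$)
$2653 + k = 2653 - \frac{70}{9} = \frac{23807}{9}$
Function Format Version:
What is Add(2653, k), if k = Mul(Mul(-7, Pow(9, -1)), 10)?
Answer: Rational(23807, 9) ≈ 2645.2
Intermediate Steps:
k = Rational(-70, 9) (k = Mul(Mul(-7, Rational(1, 9)), 10) = Mul(Rational(-7, 9), 10) = Rational(-70, 9) ≈ -7.7778)
Add(2653, k) = Add(2653, Rational(-70, 9)) = Rational(23807, 9)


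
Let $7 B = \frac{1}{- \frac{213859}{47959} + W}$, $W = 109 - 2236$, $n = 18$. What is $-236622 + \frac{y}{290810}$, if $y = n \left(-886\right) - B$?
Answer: $- \frac{49239058673472205193}{208091585996840} \approx -2.3662 \cdot 10^{5}$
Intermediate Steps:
$W = -2127$ ($W = 109 - 2236 = -2127$)
$B = - \frac{47959}{715558564}$ ($B = \frac{1}{7 \left(- \frac{213859}{47959} - 2127\right)} = \frac{1}{7 \left(- \frac{102222652}{47959}\right)} = \frac{1}{7} \left(- \frac{47959}{102222652}\right) = - \frac{47959}{715558564} \approx -6.7023 \cdot 10^{-5}$)
$y = - \frac{11411727930713}{715558564}$ ($y = 18 \left(-886\right) - - \frac{47959}{715558564} = -15948 + \frac{47959}{715558564} = - \frac{11411727930713}{715558564} \approx -15948.0$)
$-236622 + \frac{y}{290810} = -236622 - \frac{11411727930713}{715558564 \cdot 290810} = -236622 - \frac{11411727930713}{208091585996840} = - \frac{49239058673472205193}{208091585996840}$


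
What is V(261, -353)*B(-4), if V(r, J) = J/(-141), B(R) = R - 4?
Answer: -2824/141 ≈ -20.028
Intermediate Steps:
B(R) = -4 + R
V(r, J) = -J/141 (V(r, J) = J*(-1/141) = -J/141)
V(261, -353)*B(-4) = (-1/141*(-353))*(-4 - 4) = (353/141)*(-8) = -2824/141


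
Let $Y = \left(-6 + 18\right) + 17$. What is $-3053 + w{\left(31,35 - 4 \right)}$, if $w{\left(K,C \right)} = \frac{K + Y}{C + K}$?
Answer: $- \frac{94613}{31} \approx -3052.0$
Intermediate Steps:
$Y = 29$ ($Y = 12 + 17 = 29$)
$w{\left(K,C \right)} = \frac{29 + K}{C + K}$ ($w{\left(K,C \right)} = \frac{K + 29}{C + K} = \frac{29 + K}{C + K}$)
$-3053 + w{\left(31,35 - 4 \right)} = -3053 + \frac{29 + 31}{\left(35 - 4\right) + 31} = -3053 + \frac{1}{31 + 31} \cdot 60 = -3053 + \frac{1}{62} \cdot 60 = -3053 + \frac{30}{31} = - \frac{94613}{31}$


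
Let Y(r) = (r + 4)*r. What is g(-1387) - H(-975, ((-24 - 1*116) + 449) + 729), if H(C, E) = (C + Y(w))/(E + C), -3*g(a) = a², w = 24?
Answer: -13466282/21 ≈ -6.4125e+5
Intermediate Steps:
Y(r) = r*(4 + r) (Y(r) = (4 + r)*r = r*(4 + r))
g(a) = -a²/3
H(C, E) = (672 + C)/(C + E) (H(C, E) = (C + 24*(4 + 24))/(E + C) = (C + 24*28)/(C + E) = (C + 672)/(C + E) = (672 + C)/(C + E))
g(-1387) - H(-975, ((-24 - 1*116) + 449) + 729) = -⅓*(-1387)² - (672 - 975)/(-975 + (((-24 - 1*116) + 449) + 729)) = -⅓*1923769 - (-303)/(-975 + (((-24 - 116) + 449) + 729)) = -1923769/3 - (-303)/(-975 + ((-140 + 449) + 729)) = -1923769/3 - (-303)/(-975 + (309 + 729)) = -1923769/3 - (-303)/(-975 + 1038) = -1923769/3 - (-303)/63 = -1923769/3 - 1*(-101/21) = -1923769/3 + 101/21 = -13466282/21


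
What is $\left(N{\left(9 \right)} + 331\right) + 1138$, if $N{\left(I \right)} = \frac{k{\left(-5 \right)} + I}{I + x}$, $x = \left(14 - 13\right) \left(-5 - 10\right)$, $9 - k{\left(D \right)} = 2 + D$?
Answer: $\frac{2931}{2} \approx 1465.5$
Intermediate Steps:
$k{\left(D \right)} = 7 - D$ ($k{\left(D \right)} = 9 - \left(2 + D\right) = 7 - D$)
$x = -15$ ($x = 1 \left(-15\right) = -15$)
$N{\left(I \right)} = \frac{12 + I}{-15 + I}$ ($N{\left(I \right)} = \frac{\left(7 - -5\right) + I}{I - 15} = \frac{\left(7 + 5\right) + I}{-15 + I} = \frac{12 + I}{-15 + I}$)
$\left(N{\left(9 \right)} + 331\right) + 1138 = \left(\frac{12 + 9}{-15 + 9} + 331\right) + 1138 = \left(\frac{1}{-6} \cdot 21 + 331\right) + 1138 = \left(\left(- \frac{1}{6}\right) 21 + 331\right) + 1138 = \left(- \frac{7}{2} + 331\right) + 1138 = \frac{655}{2} + 1138 = \frac{2931}{2}$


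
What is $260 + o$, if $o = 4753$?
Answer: $5013$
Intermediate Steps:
$260 + o = 260 + 4753 = 5013$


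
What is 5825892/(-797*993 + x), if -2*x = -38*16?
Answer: -5825892/791117 ≈ -7.3641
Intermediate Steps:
x = 304 (x = -(-19)*16 = -½*(-608) = 304)
5825892/(-797*993 + x) = 5825892/(-797*993 + 304) = 5825892/(-791421 + 304) = 5825892/(-791117) = 5825892*(-1/791117) = -5825892/791117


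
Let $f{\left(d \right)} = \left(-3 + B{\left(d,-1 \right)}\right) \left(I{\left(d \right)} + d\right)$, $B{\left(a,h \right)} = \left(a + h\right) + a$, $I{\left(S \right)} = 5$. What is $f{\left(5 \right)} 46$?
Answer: $2760$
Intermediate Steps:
$B{\left(a,h \right)} = h + 2 a$
$f{\left(d \right)} = \left(-4 + 2 d\right) \left(5 + d\right)$ ($f{\left(d \right)} = \left(-3 + \left(-1 + 2 d\right)\right) \left(5 + d\right) = \left(-4 + 2 d\right) \left(5 + d\right)$)
$f{\left(5 \right)} 46 = \left(-20 + 2 \cdot 5^{2} + 6 \cdot 5\right) 46 = \left(-20 + 2 \cdot 25 + 30\right) 46 = \left(-20 + 50 + 30\right) 46 = 60 \cdot 46 = 2760$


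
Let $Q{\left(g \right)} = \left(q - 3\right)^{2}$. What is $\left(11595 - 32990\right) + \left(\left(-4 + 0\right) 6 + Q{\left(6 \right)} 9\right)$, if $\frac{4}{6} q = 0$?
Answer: $-21338$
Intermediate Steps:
$q = 0$ ($q = \frac{3}{2} \cdot 0 = 0$)
$Q{\left(g \right)} = 9$ ($Q{\left(g \right)} = \left(0 - 3\right)^{2} = \left(-3\right)^{2} = 9$)
$\left(11595 - 32990\right) + \left(\left(-4 + 0\right) 6 + Q{\left(6 \right)} 9\right) = \left(11595 - 32990\right) + \left(\left(-4 + 0\right) 6 + 9 \cdot 9\right) = -21395 + \left(\left(-4\right) 6 + 81\right) = -21395 + \left(-24 + 81\right) = -21395 + 57 = -21338$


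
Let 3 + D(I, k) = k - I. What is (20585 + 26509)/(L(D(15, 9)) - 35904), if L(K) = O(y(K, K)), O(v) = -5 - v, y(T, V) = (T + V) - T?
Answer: -23547/17950 ≈ -1.3118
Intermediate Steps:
y(T, V) = V
D(I, k) = -3 + k - I (D(I, k) = -3 + (k - I) = -3 + k - I)
L(K) = -5 - K
(20585 + 26509)/(L(D(15, 9)) - 35904) = (20585 + 26509)/((-5 - (-3 + 9 - 1*15)) - 35904) = 47094/((-5 - (-3 + 9 - 15)) - 35904) = 47094/((-5 - 1*(-9)) - 35904) = 47094/((-5 + 9) - 35904) = 47094/(4 - 35904) = 47094/(-35900) = 47094*(-1/35900) = -23547/17950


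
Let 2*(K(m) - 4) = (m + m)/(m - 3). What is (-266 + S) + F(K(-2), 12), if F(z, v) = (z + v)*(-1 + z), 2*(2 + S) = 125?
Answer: -7487/50 ≈ -149.74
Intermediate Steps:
S = 121/2 (S = -2 + (1/2)*125 = -2 + 125/2 = 121/2 ≈ 60.500)
K(m) = 4 + m/(-3 + m) (K(m) = 4 + ((m + m)/(m - 3))/2 = 4 + ((2*m)/(-3 + m))/2 = 4 + (2*m/(-3 + m))/2 = 4 + m/(-3 + m))
F(z, v) = (-1 + z)*(v + z) (F(z, v) = (v + z)*(-1 + z) = (-1 + z)*(v + z))
(-266 + S) + F(K(-2), 12) = (-266 + 121/2) + (((-12 + 5*(-2))/(-3 - 2))**2 - 1*12 - (-12 + 5*(-2))/(-3 - 2) + 12*((-12 + 5*(-2))/(-3 - 2))) = -411/2 + (((-12 - 10)/(-5))**2 - 12 - (-12 - 10)/(-5) + 12*((-12 - 10)/(-5))) = -411/2 + ((-1/5*(-22))**2 - 12 - (-1)*(-22)/5 + 12*(-1/5*(-22))) = -411/2 + ((22/5)**2 - 12 - 1*22/5 + 12*(22/5)) = -411/2 + (484/25 - 12 - 22/5 + 264/5) = -411/2 + 1394/25 = -7487/50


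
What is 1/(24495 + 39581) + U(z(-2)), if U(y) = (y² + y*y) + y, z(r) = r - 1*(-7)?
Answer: 3524181/64076 ≈ 55.000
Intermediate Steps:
z(r) = 7 + r (z(r) = r + 7 = 7 + r)
U(y) = y + 2*y² (U(y) = (y² + y²) + y = 2*y² + y = y + 2*y²)
1/(24495 + 39581) + U(z(-2)) = 1/(24495 + 39581) + (7 - 2)*(1 + 2*(7 - 2)) = 1/64076 + 5*(1 + 2*5) = 1/64076 + 5*(1 + 10) = 1/64076 + 5*11 = 1/64076 + 55 = 3524181/64076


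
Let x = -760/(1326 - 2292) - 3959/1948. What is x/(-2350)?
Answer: 1171957/2211077400 ≈ 0.00053004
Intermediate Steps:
x = -1171957/940884 (x = -760/(-966) - 3959*1/1948 = -760*(-1/966) - 3959/1948 = 380/483 - 3959/1948 = -1171957/940884 ≈ -1.2456)
x/(-2350) = -1171957/940884/(-2350) = -1171957/940884*(-1/2350) = 1171957/2211077400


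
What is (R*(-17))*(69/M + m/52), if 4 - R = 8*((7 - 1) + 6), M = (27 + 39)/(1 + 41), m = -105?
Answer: 9368751/143 ≈ 65516.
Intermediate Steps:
M = 11/7 (M = 66/42 = 66*(1/42) = 11/7 ≈ 1.5714)
R = -92 (R = 4 - 8*((7 - 1) + 6) = 4 - 8*(6 + 6) = 4 - 8*12 = 4 - 1*96 = 4 - 96 = -92)
(R*(-17))*(69/M + m/52) = (-92*(-17))*(69/(11/7) - 105/52) = 1564*(69*(7/11) - 105*1/52) = 1564*(483/11 - 105/52) = 1564*(23961/572) = 9368751/143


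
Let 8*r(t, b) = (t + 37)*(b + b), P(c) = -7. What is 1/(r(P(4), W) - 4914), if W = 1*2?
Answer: -1/4899 ≈ -0.00020412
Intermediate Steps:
W = 2
r(t, b) = b*(37 + t)/4 (r(t, b) = ((t + 37)*(b + b))/8 = ((37 + t)*(2*b))/8 = (2*b*(37 + t))/8 = b*(37 + t)/4)
1/(r(P(4), W) - 4914) = 1/((¼)*2*(37 - 7) - 4914) = 1/((¼)*2*30 - 4914) = 1/(15 - 4914) = 1/(-4899) = -1/4899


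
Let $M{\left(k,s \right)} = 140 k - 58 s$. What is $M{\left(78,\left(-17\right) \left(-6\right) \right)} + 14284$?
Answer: $19288$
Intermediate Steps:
$M{\left(k,s \right)} = - 58 s + 140 k$
$M{\left(78,\left(-17\right) \left(-6\right) \right)} + 14284 = \left(- 58 \left(\left(-17\right) \left(-6\right)\right) + 140 \cdot 78\right) + 14284 = \left(\left(-58\right) 102 + 10920\right) + 14284 = \left(-5916 + 10920\right) + 14284 = 5004 + 14284 = 19288$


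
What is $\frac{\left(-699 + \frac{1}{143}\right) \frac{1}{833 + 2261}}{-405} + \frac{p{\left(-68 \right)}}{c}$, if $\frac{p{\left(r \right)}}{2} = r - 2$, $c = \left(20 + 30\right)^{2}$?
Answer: $- \frac{124182857}{2239862625} \approx -0.055442$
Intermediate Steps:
$c = 2500$ ($c = 50^{2} = 2500$)
$p{\left(r \right)} = -4 + 2 r$ ($p{\left(r \right)} = 2 \left(r - 2\right) = 2 \left(-2 + r\right) = -4 + 2 r$)
$\frac{\left(-699 + \frac{1}{143}\right) \frac{1}{833 + 2261}}{-405} + \frac{p{\left(-68 \right)}}{c} = \frac{\left(-699 + \frac{1}{143}\right) \frac{1}{833 + 2261}}{-405} + \frac{-4 + 2 \left(-68\right)}{2500} = \frac{-699 + \frac{1}{143}}{3094} \left(- \frac{1}{405}\right) + \left(-4 - 136\right) \frac{1}{2500} = \left(- \frac{99956}{143}\right) \frac{1}{3094} \left(- \frac{1}{405}\right) - \frac{7}{125} = \left(- \frac{49978}{221221}\right) \left(- \frac{1}{405}\right) - \frac{7}{125} = \frac{49978}{89594505} - \frac{7}{125} = - \frac{124182857}{2239862625}$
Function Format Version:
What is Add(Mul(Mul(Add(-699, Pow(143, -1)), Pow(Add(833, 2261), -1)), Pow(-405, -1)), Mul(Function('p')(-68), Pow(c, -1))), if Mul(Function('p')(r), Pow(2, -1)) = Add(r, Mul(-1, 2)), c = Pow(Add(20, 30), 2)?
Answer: Rational(-124182857, 2239862625) ≈ -0.055442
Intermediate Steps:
c = 2500 (c = Pow(50, 2) = 2500)
Function('p')(r) = Add(-4, Mul(2, r)) (Function('p')(r) = Mul(2, Add(r, Mul(-1, 2))) = Mul(2, Add(r, -2)) = Mul(2, Add(-2, r)) = Add(-4, Mul(2, r)))
Add(Mul(Mul(Add(-699, Pow(143, -1)), Pow(Add(833, 2261), -1)), Pow(-405, -1)), Mul(Function('p')(-68), Pow(c, -1))) = Add(Mul(Mul(Add(-699, Pow(143, -1)), Pow(Add(833, 2261), -1)), Pow(-405, -1)), Mul(Add(-4, Mul(2, -68)), Pow(2500, -1))) = Add(Mul(Mul(Add(-699, Rational(1, 143)), Pow(3094, -1)), Rational(-1, 405)), Mul(Add(-4, -136), Rational(1, 2500))) = Add(Mul(Mul(Rational(-99956, 143), Rational(1, 3094)), Rational(-1, 405)), Mul(-140, Rational(1, 2500))) = Add(Mul(Rational(-49978, 221221), Rational(-1, 405)), Rational(-7, 125)) = Add(Rational(49978, 89594505), Rational(-7, 125)) = Rational(-124182857, 2239862625)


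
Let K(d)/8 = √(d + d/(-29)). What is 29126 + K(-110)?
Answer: 29126 + 16*I*√22330/29 ≈ 29126.0 + 82.445*I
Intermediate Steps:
K(d) = 16*√203*√d/29 (K(d) = 8*√(d + d/(-29)) = 8*√(d + d*(-1/29)) = 8*√(d - d/29) = 8*√(28*d/29) = 8*(2*√203*√d/29) = 16*√203*√d/29)
29126 + K(-110) = 29126 + 16*√203*√(-110)/29 = 29126 + 16*√203*(I*√110)/29 = 29126 + 16*I*√22330/29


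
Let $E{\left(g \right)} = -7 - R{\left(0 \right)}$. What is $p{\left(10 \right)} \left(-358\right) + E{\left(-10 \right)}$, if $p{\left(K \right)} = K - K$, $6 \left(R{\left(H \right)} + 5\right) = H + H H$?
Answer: $-2$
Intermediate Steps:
$R{\left(H \right)} = -5 + \frac{H}{6} + \frac{H^{2}}{6}$ ($R{\left(H \right)} = -5 + \frac{H + H H}{6} = -5 + \frac{H + H^{2}}{6} = -5 + \left(\frac{H}{6} + \frac{H^{2}}{6}\right) = -5 + \frac{H}{6} + \frac{H^{2}}{6}$)
$p{\left(K \right)} = 0$
$E{\left(g \right)} = -2$ ($E{\left(g \right)} = -7 - \left(-5 + \frac{1}{6} \cdot 0 + \frac{0^{2}}{6}\right) = -7 - \left(-5 + 0 + \frac{1}{6} \cdot 0\right) = -7 - \left(-5 + 0 + 0\right) = -7 - -5 = -7 + 5 = -2$)
$p{\left(10 \right)} \left(-358\right) + E{\left(-10 \right)} = 0 \left(-358\right) - 2 = 0 - 2 = -2$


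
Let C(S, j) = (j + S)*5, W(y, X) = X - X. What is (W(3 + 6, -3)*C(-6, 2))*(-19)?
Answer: 0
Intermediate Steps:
W(y, X) = 0
C(S, j) = 5*S + 5*j (C(S, j) = (S + j)*5 = 5*S + 5*j)
(W(3 + 6, -3)*C(-6, 2))*(-19) = (0*(5*(-6) + 5*2))*(-19) = (0*(-30 + 10))*(-19) = (0*(-20))*(-19) = 0*(-19) = 0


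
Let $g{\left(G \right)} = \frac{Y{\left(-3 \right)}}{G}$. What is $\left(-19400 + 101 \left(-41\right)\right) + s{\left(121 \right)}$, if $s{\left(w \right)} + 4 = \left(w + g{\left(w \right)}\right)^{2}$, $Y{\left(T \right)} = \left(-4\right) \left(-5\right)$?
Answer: $- \frac{129777424}{14641} \approx -8864.0$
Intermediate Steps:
$Y{\left(T \right)} = 20$
$g{\left(G \right)} = \frac{20}{G}$
$s{\left(w \right)} = -4 + \left(w + \frac{20}{w}\right)^{2}$
$\left(-19400 + 101 \left(-41\right)\right) + s{\left(121 \right)} = \left(-19400 + 101 \left(-41\right)\right) + \left(36 + 121^{2} + \frac{400}{14641}\right) = \left(-19400 - 4141\right) + \left(36 + 14641 + 400 \cdot \frac{1}{14641}\right) = -23541 + \left(36 + 14641 + \frac{400}{14641}\right) = -23541 + \frac{214886357}{14641} = - \frac{129777424}{14641}$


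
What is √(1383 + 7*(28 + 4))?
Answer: √1607 ≈ 40.087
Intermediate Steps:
√(1383 + 7*(28 + 4)) = √(1383 + 7*32) = √(1383 + 224) = √1607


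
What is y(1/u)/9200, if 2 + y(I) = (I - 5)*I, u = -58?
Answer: -6437/30948800 ≈ -0.00020799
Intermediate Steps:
y(I) = -2 + I*(-5 + I) (y(I) = -2 + (I - 5)*I = -2 + (-5 + I)*I = -2 + I*(-5 + I))
y(1/u)/9200 = (-2 + (1/(-58))² - 5/(-58))/9200 = (-2 + (-1/58)² - 5*(-1/58))*(1/9200) = (-2 + 1/3364 + 5/58)*(1/9200) = -6437/3364*1/9200 = -6437/30948800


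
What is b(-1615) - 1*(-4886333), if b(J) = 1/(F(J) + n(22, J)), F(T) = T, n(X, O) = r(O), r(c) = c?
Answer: 15782855589/3230 ≈ 4.8863e+6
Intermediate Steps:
n(X, O) = O
b(J) = 1/(2*J) (b(J) = 1/(J + J) = 1/(2*J))
b(-1615) - 1*(-4886333) = (1/2)/(-1615) - 1*(-4886333) = (1/2)*(-1/1615) + 4886333 = -1/3230 + 4886333 = 15782855589/3230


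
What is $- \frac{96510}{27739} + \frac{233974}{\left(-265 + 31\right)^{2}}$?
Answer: $\frac{46373201}{58418334} \approx 0.79381$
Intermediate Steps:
$- \frac{96510}{27739} + \frac{233974}{\left(-265 + 31\right)^{2}} = \left(-96510\right) \frac{1}{27739} + \frac{233974}{\left(-234\right)^{2}} = - \frac{96510}{27739} + \frac{233974}{54756} = - \frac{96510}{27739} + 233974 \cdot \frac{1}{54756} = - \frac{96510}{27739} + \frac{8999}{2106} = \frac{46373201}{58418334}$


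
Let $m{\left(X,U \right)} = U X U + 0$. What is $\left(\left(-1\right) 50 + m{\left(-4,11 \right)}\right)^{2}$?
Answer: $285156$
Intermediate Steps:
$m{\left(X,U \right)} = X U^{2}$ ($m{\left(X,U \right)} = X U^{2} + 0 = X U^{2}$)
$\left(\left(-1\right) 50 + m{\left(-4,11 \right)}\right)^{2} = \left(\left(-1\right) 50 - 4 \cdot 11^{2}\right)^{2} = \left(-50 - 484\right)^{2} = \left(-534\right)^{2} = 285156$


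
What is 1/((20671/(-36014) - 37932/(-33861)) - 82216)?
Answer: -406490018/33419761272449 ≈ -1.2163e-5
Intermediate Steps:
1/((20671/(-36014) - 37932/(-33861)) - 82216) = 1/((20671*(-1/36014) - 37932*(-1/33861)) - 82216) = 1/((-20671/36014 + 12644/11287) - 82216) = 1/(222047439/406490018 - 82216) = 1/(-33419761272449/406490018) = -406490018/33419761272449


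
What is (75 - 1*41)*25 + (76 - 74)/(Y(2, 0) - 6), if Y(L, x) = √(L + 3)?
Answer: 26338/31 - 2*√5/31 ≈ 849.47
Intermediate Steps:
Y(L, x) = √(3 + L)
(75 - 1*41)*25 + (76 - 74)/(Y(2, 0) - 6) = (75 - 1*41)*25 + (76 - 74)/(√(3 + 2) - 6) = (75 - 41)*25 + 2/(√5 - 6) = 34*25 + 2/(-6 + √5) = 850 + 2/(-6 + √5)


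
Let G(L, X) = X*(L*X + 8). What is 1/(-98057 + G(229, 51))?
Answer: 1/497980 ≈ 2.0081e-6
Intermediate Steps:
G(L, X) = X*(8 + L*X)
1/(-98057 + G(229, 51)) = 1/(-98057 + 51*(8 + 229*51)) = 1/(-98057 + 51*(8 + 11679)) = 1/(-98057 + 51*11687) = 1/(-98057 + 596037) = 1/497980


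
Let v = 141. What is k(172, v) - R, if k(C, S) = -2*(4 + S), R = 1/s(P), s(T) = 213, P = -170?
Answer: -61771/213 ≈ -290.00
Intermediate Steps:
R = 1/213 ≈ 0.0046948
k(C, S) = -8 - 2*S
k(172, v) - R = (-8 - 2*141) - 1*1/213 = (-8 - 282) - 1/213 = -290 - 1/213 = -61771/213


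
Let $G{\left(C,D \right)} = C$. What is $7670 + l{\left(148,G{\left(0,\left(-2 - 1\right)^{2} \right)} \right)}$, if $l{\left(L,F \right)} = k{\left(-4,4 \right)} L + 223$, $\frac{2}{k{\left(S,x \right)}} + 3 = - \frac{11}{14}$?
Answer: $\frac{414185}{53} \approx 7814.8$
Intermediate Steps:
$k{\left(S,x \right)} = - \frac{28}{53}$ ($k{\left(S,x \right)} = \frac{2}{-3 - \frac{11}{14}} = \frac{2}{- \frac{53}{14}} = 2 \left(- \frac{14}{53}\right) = - \frac{28}{53}$)
$l{\left(L,F \right)} = 223 - \frac{28 L}{53}$ ($l{\left(L,F \right)} = - \frac{28 L}{53} + 223 = 223 - \frac{28 L}{53}$)
$7670 + l{\left(148,G{\left(0,\left(-2 - 1\right)^{2} \right)} \right)} = 7670 + \left(223 - \frac{4144}{53}\right) = 7670 + \frac{7675}{53} = \frac{414185}{53}$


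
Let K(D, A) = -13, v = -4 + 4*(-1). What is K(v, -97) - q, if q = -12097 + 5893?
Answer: 6191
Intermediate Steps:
v = -8 (v = -4 - 4 = -8)
q = -6204
K(v, -97) - q = -13 - 1*(-6204) = -13 + 6204 = 6191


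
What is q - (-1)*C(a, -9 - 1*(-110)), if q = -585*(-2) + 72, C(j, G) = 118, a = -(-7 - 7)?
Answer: 1360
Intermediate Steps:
a = 14 (a = -1*(-14) = 14)
q = 1242 (q = -39*(-30) + 72 = 1170 + 72 = 1242)
q - (-1)*C(a, -9 - 1*(-110)) = 1242 - (-1)*118 = 1242 - 1*(-118) = 1242 + 118 = 1360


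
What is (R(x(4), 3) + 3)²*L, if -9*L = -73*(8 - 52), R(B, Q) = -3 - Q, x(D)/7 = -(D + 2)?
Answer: -3212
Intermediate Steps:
x(D) = -14 - 7*D (x(D) = 7*(-(D + 2)) = 7*(-(2 + D)) = 7*(-2 - D) = -14 - 7*D)
L = -3212/9 (L = -(-73)*(8 - 52)/9 = -(-73)*(-44)/9 = -⅑*3212 = -3212/9 ≈ -356.89)
(R(x(4), 3) + 3)²*L = ((-3 - 1*3) + 3)²*(-3212/9) = ((-3 - 3) + 3)²*(-3212/9) = (-6 + 3)²*(-3212/9) = (-3)²*(-3212/9) = 9*(-3212/9) = -3212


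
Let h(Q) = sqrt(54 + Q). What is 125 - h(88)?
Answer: 125 - sqrt(142) ≈ 113.08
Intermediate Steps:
125 - h(88) = 125 - sqrt(54 + 88) = 125 - sqrt(142)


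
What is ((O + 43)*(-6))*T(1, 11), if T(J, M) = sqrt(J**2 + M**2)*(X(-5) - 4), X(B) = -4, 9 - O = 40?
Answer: 576*sqrt(122) ≈ 6362.1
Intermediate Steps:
O = -31 (O = 9 - 1*40 = 9 - 40 = -31)
T(J, M) = -8*sqrt(J**2 + M**2) (T(J, M) = sqrt(J**2 + M**2)*(-4 - 4) = sqrt(J**2 + M**2)*(-8) = -8*sqrt(J**2 + M**2))
((O + 43)*(-6))*T(1, 11) = ((-31 + 43)*(-6))*(-8*sqrt(1**2 + 11**2)) = (12*(-6))*(-8*sqrt(1 + 121)) = -(-576)*sqrt(122) = 576*sqrt(122)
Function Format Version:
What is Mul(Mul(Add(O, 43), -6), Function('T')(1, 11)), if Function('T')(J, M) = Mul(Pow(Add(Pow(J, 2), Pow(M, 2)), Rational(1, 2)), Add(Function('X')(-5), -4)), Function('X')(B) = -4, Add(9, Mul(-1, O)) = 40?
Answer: Mul(576, Pow(122, Rational(1, 2))) ≈ 6362.1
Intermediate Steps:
O = -31 (O = Add(9, Mul(-1, 40)) = Add(9, -40) = -31)
Function('T')(J, M) = Mul(-8, Pow(Add(Pow(J, 2), Pow(M, 2)), Rational(1, 2))) (Function('T')(J, M) = Mul(Pow(Add(Pow(J, 2), Pow(M, 2)), Rational(1, 2)), Add(-4, -4)) = Mul(Pow(Add(Pow(J, 2), Pow(M, 2)), Rational(1, 2)), -8) = Mul(-8, Pow(Add(Pow(J, 2), Pow(M, 2)), Rational(1, 2))))
Mul(Mul(Add(O, 43), -6), Function('T')(1, 11)) = Mul(Mul(Add(-31, 43), -6), Mul(-8, Pow(Add(Pow(1, 2), Pow(11, 2)), Rational(1, 2)))) = Mul(Mul(12, -6), Mul(-8, Pow(Add(1, 121), Rational(1, 2)))) = Mul(-72, Mul(-8, Pow(122, Rational(1, 2)))) = Mul(576, Pow(122, Rational(1, 2)))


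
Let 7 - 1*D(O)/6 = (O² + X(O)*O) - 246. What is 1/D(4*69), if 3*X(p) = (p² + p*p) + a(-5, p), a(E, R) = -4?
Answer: -1/84551634 ≈ -1.1827e-8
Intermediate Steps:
X(p) = -4/3 + 2*p²/3 (X(p) = ((p² + p*p) - 4)/3 = ((p² + p²) - 4)/3 = (2*p² - 4)/3 = (-4 + 2*p²)/3 = -4/3 + 2*p²/3)
D(O) = 1518 - 6*O² - 6*O*(-4/3 + 2*O²/3) (D(O) = 42 - 6*((O² + (-4/3 + 2*O²/3)*O) - 246) = 42 - 6*((O² + O*(-4/3 + 2*O²/3)) - 246) = 42 - 6*(-246 + O² + O*(-4/3 + 2*O²/3)) = 42 + (1476 - 6*O² - 6*O*(-4/3 + 2*O²/3)) = 1518 - 6*O² - 6*O*(-4/3 + 2*O²/3))
1/D(4*69) = 1/(1518 - 6*(4*69)² - 4*(4*69)³ + 8*(4*69)) = 1/(1518 - 6*276² - 4*276³ + 8*276) = 1/(1518 - 6*76176 - 4*21024576 + 2208) = 1/(1518 - 457056 - 84098304 + 2208) = 1/(-84551634) = -1/84551634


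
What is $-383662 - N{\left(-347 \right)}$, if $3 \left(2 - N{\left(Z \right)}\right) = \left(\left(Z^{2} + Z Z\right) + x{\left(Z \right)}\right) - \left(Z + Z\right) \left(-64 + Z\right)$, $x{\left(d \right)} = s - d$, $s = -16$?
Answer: $-398359$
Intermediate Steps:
$x{\left(d \right)} = -16 - d$
$N{\left(Z \right)} = \frac{22}{3} - \frac{2 Z^{2}}{3} + \frac{Z}{3} + \frac{2 Z \left(-64 + Z\right)}{3}$ ($N{\left(Z \right)} = 2 - \frac{\left(\left(Z^{2} + Z Z\right) - \left(16 + Z\right)\right) - \left(Z + Z\right) \left(-64 + Z\right)}{3} = 2 - \frac{\left(\left(Z^{2} + Z^{2}\right) - \left(16 + Z\right)\right) - 2 Z \left(-64 + Z\right)}{3} = 2 - \frac{\left(2 Z^{2} - \left(16 + Z\right)\right) - 2 Z \left(-64 + Z\right)}{3} = 2 - \frac{\left(-16 - Z + 2 Z^{2}\right) - 2 Z \left(-64 + Z\right)}{3} = 2 - \frac{-16 - Z + 2 Z^{2} - 2 Z \left(-64 + Z\right)}{3} = 2 + \left(\frac{16}{3} - \frac{2 Z^{2}}{3} + \frac{Z}{3} + \frac{2 Z \left(-64 + Z\right)}{3}\right) = \frac{22}{3} - \frac{2 Z^{2}}{3} + \frac{Z}{3} + \frac{2 Z \left(-64 + Z\right)}{3}$)
$-383662 - N{\left(-347 \right)} = -383662 - \left(\frac{22}{3} - - \frac{44069}{3}\right) = -383662 - \left(\frac{22}{3} + \frac{44069}{3}\right) = -383662 - 14697 = -398359$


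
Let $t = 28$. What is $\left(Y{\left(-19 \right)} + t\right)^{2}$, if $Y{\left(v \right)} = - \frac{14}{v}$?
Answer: $\frac{298116}{361} \approx 825.81$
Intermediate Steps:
$\left(Y{\left(-19 \right)} + t\right)^{2} = \left(- \frac{14}{-19} + 28\right)^{2} = \left(\left(-14\right) \left(- \frac{1}{19}\right) + 28\right)^{2} = \left(\frac{14}{19} + 28\right)^{2} = \left(\frac{546}{19}\right)^{2} = \frac{298116}{361}$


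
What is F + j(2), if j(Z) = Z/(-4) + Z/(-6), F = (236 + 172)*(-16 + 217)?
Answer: 492043/6 ≈ 82007.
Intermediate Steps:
F = 82008 (F = 408*201 = 82008)
j(Z) = -5*Z/12 (j(Z) = Z*(-¼) + Z*(-⅙) = -Z/4 - Z/6 = -5*Z/12)
F + j(2) = 82008 - 5/12*2 = 82008 - ⅚ = 492043/6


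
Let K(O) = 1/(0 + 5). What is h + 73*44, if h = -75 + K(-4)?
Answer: 15686/5 ≈ 3137.2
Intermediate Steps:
K(O) = ⅕ (K(O) = 1/5 = ⅕)
h = -374/5 (h = -75 + ⅕ = -374/5 ≈ -74.800)
h + 73*44 = -374/5 + 73*44 = -374/5 + 3212 = 15686/5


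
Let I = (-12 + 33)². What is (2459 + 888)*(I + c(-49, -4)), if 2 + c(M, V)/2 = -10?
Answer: 1395699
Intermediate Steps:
I = 441 (I = 21² = 441)
c(M, V) = -24 (c(M, V) = -4 + 2*(-10) = -4 - 20 = -24)
(2459 + 888)*(I + c(-49, -4)) = (2459 + 888)*(441 - 24) = 3347*417 = 1395699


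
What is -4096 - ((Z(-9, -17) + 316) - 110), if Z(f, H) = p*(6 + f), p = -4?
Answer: -4314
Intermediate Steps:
Z(f, H) = -24 - 4*f (Z(f, H) = -4*(6 + f) = -24 - 4*f)
-4096 - ((Z(-9, -17) + 316) - 110) = -4096 - (((-24 - 4*(-9)) + 316) - 110) = -4096 - (((-24 + 36) + 316) - 110) = -4096 - ((12 + 316) - 110) = -4096 - (328 - 110) = -4096 - 1*218 = -4096 - 218 = -4314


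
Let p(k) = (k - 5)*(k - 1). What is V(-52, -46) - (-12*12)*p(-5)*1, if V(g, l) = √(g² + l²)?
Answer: 8640 + 2*√1205 ≈ 8709.4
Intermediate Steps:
p(k) = (-1 + k)*(-5 + k) (p(k) = (-5 + k)*(-1 + k) = (-1 + k)*(-5 + k))
V(-52, -46) - (-12*12)*p(-5)*1 = √((-52)² + (-46)²) - (-12*12)*(5 + (-5)² - 6*(-5))*1 = √(2704 + 2116) - (-144)*(5 + 25 + 30)*1 = √4820 - (-144)*60*1 = 2*√1205 - (-144)*60 = 2*√1205 - 1*(-8640) = 2*√1205 + 8640 = 8640 + 2*√1205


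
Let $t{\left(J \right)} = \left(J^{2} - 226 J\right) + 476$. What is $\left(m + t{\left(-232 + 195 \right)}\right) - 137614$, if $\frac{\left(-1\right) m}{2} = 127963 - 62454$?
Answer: $-258425$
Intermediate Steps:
$m = -131018$ ($m = - 2 \left(127963 - 62454\right) = \left(-2\right) 65509 = -131018$)
$t{\left(J \right)} = 476 + J^{2} - 226 J$
$\left(m + t{\left(-232 + 195 \right)}\right) - 137614 = \left(-131018 + \left(476 + \left(-232 + 195\right)^{2} - 226 \left(-232 + 195\right)\right)\right) - 137614 = \left(-131018 + \left(476 + \left(-37\right)^{2} - -8362\right)\right) - 137614 = \left(-131018 + \left(476 + 1369 + 8362\right)\right) - 137614 = \left(-131018 + 10207\right) - 137614 = -120811 - 137614 = -258425$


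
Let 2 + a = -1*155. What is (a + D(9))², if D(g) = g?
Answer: 21904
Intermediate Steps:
a = -157 (a = -2 - 1*155 = -2 - 155 = -157)
(a + D(9))² = (-157 + 9)² = (-148)² = 21904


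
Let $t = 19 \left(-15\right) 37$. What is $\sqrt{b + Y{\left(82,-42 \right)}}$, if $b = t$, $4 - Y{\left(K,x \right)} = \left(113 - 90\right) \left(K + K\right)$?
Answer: $i \sqrt{14313} \approx 119.64 i$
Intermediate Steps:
$t = -10545$ ($t = \left(-285\right) 37 = -10545$)
$Y{\left(K,x \right)} = 4 - 46 K$ ($Y{\left(K,x \right)} = 4 - \left(113 - 90\right) \left(K + K\right) = 4 - 23 \cdot 2 K = 4 - 46 K$)
$b = -10545$
$\sqrt{b + Y{\left(82,-42 \right)}} = \sqrt{-10545 + \left(4 - 3772\right)} = \sqrt{-10545 - 3768} = \sqrt{-14313} = i \sqrt{14313}$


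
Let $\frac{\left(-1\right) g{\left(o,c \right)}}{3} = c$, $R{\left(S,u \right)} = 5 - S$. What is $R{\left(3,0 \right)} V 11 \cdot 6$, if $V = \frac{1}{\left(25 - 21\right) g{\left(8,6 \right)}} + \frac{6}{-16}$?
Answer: $- \frac{154}{3} \approx -51.333$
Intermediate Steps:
$g{\left(o,c \right)} = - 3 c$
$V = - \frac{7}{18}$ ($V = \frac{1}{\left(25 - 21\right) \left(\left(-3\right) 6\right)} + \frac{6}{-16} = \frac{1}{4 \left(-18\right)} + 6 \left(- \frac{1}{16}\right) = \frac{1}{4} \left(- \frac{1}{18}\right) - \frac{3}{8} = - \frac{1}{72} - \frac{3}{8} = - \frac{7}{18} \approx -0.38889$)
$R{\left(3,0 \right)} V 11 \cdot 6 = \left(5 - 3\right) \left(- \frac{7}{18}\right) 11 \cdot 6 = \left(5 - 3\right) \left(- \frac{7}{18}\right) 66 = 2 \left(- \frac{7}{18}\right) 66 = \left(- \frac{7}{9}\right) 66 = - \frac{154}{3}$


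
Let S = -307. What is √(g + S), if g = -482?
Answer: I*√789 ≈ 28.089*I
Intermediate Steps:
√(g + S) = √(-482 - 307) = √(-789) = I*√789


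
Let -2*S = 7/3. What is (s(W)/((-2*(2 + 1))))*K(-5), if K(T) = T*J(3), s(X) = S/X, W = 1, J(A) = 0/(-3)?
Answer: 0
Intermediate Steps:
S = -7/6 (S = -7/(2*3) = -½*7/3 = -7/6 ≈ -1.1667)
J(A) = 0 (J(A) = 0*(-⅓) = 0)
s(X) = -7/(6*X)
K(T) = 0 (K(T) = T*0 = 0)
(s(W)/((-2*(2 + 1))))*K(-5) = ((-7/6/1)/((-2*(2 + 1))))*0 = ((-7/6*1)/((-2*3)))*0 = -7/6/(-6)*0 = -7/6*(-⅙)*0 = (7/36)*0 = 0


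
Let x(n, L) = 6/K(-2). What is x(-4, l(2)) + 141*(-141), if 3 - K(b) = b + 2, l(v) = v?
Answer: -19879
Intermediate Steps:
K(b) = 1 - b (K(b) = 3 - (b + 2) = 3 - (2 + b) = 3 + (-2 - b) = 1 - b)
x(n, L) = 2 (x(n, L) = 6/(1 - 1*(-2)) = 6/(1 + 2) = 6/3 = 6*(⅓) = 2)
x(-4, l(2)) + 141*(-141) = 2 + 141*(-141) = 2 - 19881 = -19879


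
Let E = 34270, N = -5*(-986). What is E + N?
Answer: 39200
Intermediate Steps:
N = 4930
E + N = 34270 + 4930 = 39200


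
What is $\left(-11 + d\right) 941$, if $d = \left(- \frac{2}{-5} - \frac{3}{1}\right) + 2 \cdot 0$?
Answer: $- \frac{63988}{5} \approx -12798.0$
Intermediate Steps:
$d = - \frac{13}{5}$ ($d = \left(\left(-2\right) \left(- \frac{1}{5}\right) - 3\right) + 0 = \left(\frac{2}{5} - 3\right) + 0 = - \frac{13}{5} + 0 = - \frac{13}{5} \approx -2.6$)
$\left(-11 + d\right) 941 = \left(-11 - \frac{13}{5}\right) 941 = \left(- \frac{68}{5}\right) 941 = - \frac{63988}{5}$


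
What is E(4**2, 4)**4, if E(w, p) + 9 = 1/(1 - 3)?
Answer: 130321/16 ≈ 8145.1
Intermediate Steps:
E(w, p) = -19/2 (E(w, p) = -9 + 1/(1 - 3) = -9 + 1/(-2) = -9 - 1/2 = -19/2)
E(4**2, 4)**4 = (-19/2)**4 = 130321/16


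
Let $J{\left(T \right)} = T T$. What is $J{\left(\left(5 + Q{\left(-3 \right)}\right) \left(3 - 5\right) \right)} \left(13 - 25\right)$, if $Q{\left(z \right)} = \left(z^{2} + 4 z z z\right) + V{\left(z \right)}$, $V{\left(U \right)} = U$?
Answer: $-451632$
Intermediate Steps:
$Q{\left(z \right)} = z + z^{2} + 4 z^{3}$ ($Q{\left(z \right)} = \left(z^{2} + 4 z z z\right) + z = \left(z^{2} + 4 z^{2} z\right) + z = \left(z^{2} + 4 z^{3}\right) + z = z + z^{2} + 4 z^{3}$)
$J{\left(T \right)} = T^{2}$
$J{\left(\left(5 + Q{\left(-3 \right)}\right) \left(3 - 5\right) \right)} \left(13 - 25\right) = \left(\left(5 - 3 \left(1 - 3 + 4 \left(-3\right)^{2}\right)\right) \left(3 - 5\right)\right)^{2} \left(13 - 25\right) = \left(\left(5 - 3 \left(1 - 3 + 4 \cdot 9\right)\right) \left(-2\right)\right)^{2} \left(-12\right) = \left(\left(5 - 3 \left(1 - 3 + 36\right)\right) \left(-2\right)\right)^{2} \left(-12\right) = \left(\left(5 - 102\right) \left(-2\right)\right)^{2} \left(-12\right) = \left(\left(-97\right) \left(-2\right)\right)^{2} \left(-12\right) = 194^{2} \left(-12\right) = 37636 \left(-12\right) = -451632$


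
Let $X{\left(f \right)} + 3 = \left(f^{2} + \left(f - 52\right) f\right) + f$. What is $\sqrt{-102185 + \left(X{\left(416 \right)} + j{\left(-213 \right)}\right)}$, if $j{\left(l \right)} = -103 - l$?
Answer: $\sqrt{222818} \approx 472.04$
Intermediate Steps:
$X{\left(f \right)} = -3 + f + f^{2} + f \left(-52 + f\right)$ ($X{\left(f \right)} = -3 + \left(\left(f^{2} + \left(f - 52\right) f\right) + f\right) = -3 + \left(\left(f^{2} + \left(-52 + f\right) f\right) + f\right) = -3 + \left(\left(f^{2} + f \left(-52 + f\right)\right) + f\right) = -3 + \left(f + f^{2} + f \left(-52 + f\right)\right) = -3 + f + f^{2} + f \left(-52 + f\right)$)
$\sqrt{-102185 + \left(X{\left(416 \right)} + j{\left(-213 \right)}\right)} = \sqrt{-102185 - -325003} = \sqrt{-102185 + \left(\left(-3 - 21216 + 2 \cdot 173056\right) + \left(-103 + 213\right)\right)} = \sqrt{-102185 + \left(\left(-3 - 21216 + 346112\right) + 110\right)} = \sqrt{-102185 + \left(324893 + 110\right)} = \sqrt{-102185 + 325003} = \sqrt{222818}$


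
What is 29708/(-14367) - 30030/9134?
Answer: -351396941/65614089 ≈ -5.3555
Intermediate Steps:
29708/(-14367) - 30030/9134 = 29708*(-1/14367) - 30030*1/9134 = -29708/14367 - 15015/4567 = -351396941/65614089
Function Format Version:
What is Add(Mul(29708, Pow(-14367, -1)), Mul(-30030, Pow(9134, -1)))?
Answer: Rational(-351396941, 65614089) ≈ -5.3555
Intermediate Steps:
Add(Mul(29708, Pow(-14367, -1)), Mul(-30030, Pow(9134, -1))) = Add(Mul(29708, Rational(-1, 14367)), Mul(-30030, Rational(1, 9134))) = Add(Rational(-29708, 14367), Rational(-15015, 4567)) = Rational(-351396941, 65614089)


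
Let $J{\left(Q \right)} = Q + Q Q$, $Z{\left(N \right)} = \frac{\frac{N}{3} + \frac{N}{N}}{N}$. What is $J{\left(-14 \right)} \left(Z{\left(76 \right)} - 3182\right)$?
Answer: $- \frac{66012947}{114} \approx -5.7906 \cdot 10^{5}$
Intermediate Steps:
$Z{\left(N \right)} = \frac{1 + \frac{N}{3}}{N}$ ($Z{\left(N \right)} = \frac{N \frac{1}{3} + 1}{N} = \frac{\frac{N}{3} + 1}{N} = \frac{1 + \frac{N}{3}}{N}$)
$J{\left(Q \right)} = Q + Q^{2}$
$J{\left(-14 \right)} \left(Z{\left(76 \right)} - 3182\right) = - 14 \left(1 - 14\right) \left(\frac{3 + 76}{3 \cdot 76} - 3182\right) = \left(-14\right) \left(-13\right) \left(\frac{1}{3} \cdot \frac{1}{76} \cdot 79 - 3182\right) = 182 \left(\frac{79}{228} - 3182\right) = 182 \left(- \frac{725417}{228}\right) = - \frac{66012947}{114}$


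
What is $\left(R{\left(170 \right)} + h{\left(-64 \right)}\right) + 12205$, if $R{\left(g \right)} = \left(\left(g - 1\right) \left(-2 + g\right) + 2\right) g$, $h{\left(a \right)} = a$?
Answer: $4839121$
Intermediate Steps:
$R{\left(g \right)} = g \left(2 + \left(-1 + g\right) \left(-2 + g\right)\right)$ ($R{\left(g \right)} = \left(\left(-1 + g\right) \left(-2 + g\right) + 2\right) g = \left(2 + \left(-1 + g\right) \left(-2 + g\right)\right) g = g \left(2 + \left(-1 + g\right) \left(-2 + g\right)\right)$)
$\left(R{\left(170 \right)} + h{\left(-64 \right)}\right) + 12205 = \left(170 \left(4 + 170^{2} - 510\right) - 64\right) + 12205 = \left(170 \left(4 + 28900 - 510\right) - 64\right) + 12205 = \left(170 \cdot 28394 - 64\right) + 12205 = \left(4826980 - 64\right) + 12205 = 4826916 + 12205 = 4839121$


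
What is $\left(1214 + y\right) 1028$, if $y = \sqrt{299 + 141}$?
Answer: $1247992 + 2056 \sqrt{110} \approx 1.2696 \cdot 10^{6}$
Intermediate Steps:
$y = 2 \sqrt{110}$ ($y = \sqrt{440} = 2 \sqrt{110} \approx 20.976$)
$\left(1214 + y\right) 1028 = \left(1214 + 2 \sqrt{110}\right) 1028 = 1247992 + 2056 \sqrt{110}$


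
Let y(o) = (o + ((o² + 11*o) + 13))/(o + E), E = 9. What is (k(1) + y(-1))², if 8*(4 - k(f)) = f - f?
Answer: 289/16 ≈ 18.063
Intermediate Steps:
k(f) = 4 (k(f) = 4 - (f - f)/8 = 4 - ⅛*0 = 4 + 0 = 4)
y(o) = (13 + o² + 12*o)/(9 + o) (y(o) = (o + ((o² + 11*o) + 13))/(o + 9) = (o + (13 + o² + 11*o))/(9 + o) = (13 + o² + 12*o)/(9 + o))
(k(1) + y(-1))² = (4 + (13 + (-1)² + 12*(-1))/(9 - 1))² = (4 + (13 + 1 - 12)/8)² = (4 + (⅛)*2)² = (4 + ¼)² = (17/4)² = 289/16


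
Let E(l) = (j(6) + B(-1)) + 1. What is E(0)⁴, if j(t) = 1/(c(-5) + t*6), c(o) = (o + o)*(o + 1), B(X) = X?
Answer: 1/33362176 ≈ 2.9974e-8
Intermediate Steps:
c(o) = 2*o*(1 + o) (c(o) = (2*o)*(1 + o) = 2*o*(1 + o))
j(t) = 1/(40 + 6*t) (j(t) = 1/(2*(-5)*(1 - 5) + t*6) = 1/(2*(-5)*(-4) + 6*t) = 1/(40 + 6*t))
E(l) = 1/76 (E(l) = (1/(2*(20 + 3*6)) - 1) + 1 = (1/(2*(20 + 18)) - 1) + 1 = ((½)/38 - 1) + 1 = ((½)*(1/38) - 1) + 1 = (1/76 - 1) + 1 = -75/76 + 1 = 1/76)
E(0)⁴ = (1/76)⁴ = 1/33362176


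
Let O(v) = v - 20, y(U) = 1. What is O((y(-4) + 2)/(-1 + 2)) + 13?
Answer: -4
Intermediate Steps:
O(v) = -20 + v
O((y(-4) + 2)/(-1 + 2)) + 13 = (-20 + (1 + 2)/(-1 + 2)) + 13 = (-20 + 3/1) + 13 = (-20 + 3*1) + 13 = (-20 + 3) + 13 = -17 + 13 = -4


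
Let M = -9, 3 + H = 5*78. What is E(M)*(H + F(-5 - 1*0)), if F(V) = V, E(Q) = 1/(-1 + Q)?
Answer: -191/5 ≈ -38.200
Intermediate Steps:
H = 387 (H = -3 + 5*78 = -3 + 390 = 387)
E(M)*(H + F(-5 - 1*0)) = (387 + (-5 - 1*0))/(-1 - 9) = (387 + (-5 + 0))/(-10) = -(387 - 5)/10 = -1/10*382 = -191/5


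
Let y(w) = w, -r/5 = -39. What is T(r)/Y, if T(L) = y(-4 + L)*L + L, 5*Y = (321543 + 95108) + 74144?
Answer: 37440/98159 ≈ 0.38142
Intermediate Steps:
r = 195 (r = -5*(-39) = 195)
Y = 98159 (Y = ((321543 + 95108) + 74144)/5 = (416651 + 74144)/5 = (⅕)*490795 = 98159)
T(L) = L + L*(-4 + L) (T(L) = (-4 + L)*L + L = L*(-4 + L) + L = L + L*(-4 + L))
T(r)/Y = (195*(-3 + 195))/98159 = (195*192)*(1/98159) = 37440*(1/98159) = 37440/98159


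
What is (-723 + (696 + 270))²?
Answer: 59049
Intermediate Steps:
(-723 + (696 + 270))² = (-723 + 966)² = 243² = 59049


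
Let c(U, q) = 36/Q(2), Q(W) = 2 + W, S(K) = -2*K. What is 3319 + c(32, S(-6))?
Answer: 3328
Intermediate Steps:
c(U, q) = 9 (c(U, q) = 36/(2 + 2) = 36/4 = 36*(1/4) = 9)
3319 + c(32, S(-6)) = 3319 + 9 = 3328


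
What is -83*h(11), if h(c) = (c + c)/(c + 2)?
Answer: -1826/13 ≈ -140.46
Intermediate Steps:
h(c) = 2*c/(2 + c) (h(c) = (2*c)/(2 + c) = 2*c/(2 + c))
-83*h(11) = -166*11/(2 + 11) = -166*11/13 = -83*22/13 = -1826/13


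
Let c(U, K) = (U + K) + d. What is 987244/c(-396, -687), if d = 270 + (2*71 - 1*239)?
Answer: -493622/455 ≈ -1084.9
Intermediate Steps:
d = 173 (d = 270 + (142 - 239) = 270 - 97 = 173)
c(U, K) = 173 + K + U (c(U, K) = (U + K) + 173 = (K + U) + 173 = 173 + K + U)
987244/c(-396, -687) = 987244/(173 - 687 - 396) = 987244/(-910) = 987244*(-1/910) = -493622/455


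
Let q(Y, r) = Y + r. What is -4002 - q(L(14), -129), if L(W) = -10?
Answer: -3863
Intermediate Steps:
-4002 - q(L(14), -129) = -4002 - (-10 - 129) = -4002 - 1*(-139) = -4002 + 139 = -3863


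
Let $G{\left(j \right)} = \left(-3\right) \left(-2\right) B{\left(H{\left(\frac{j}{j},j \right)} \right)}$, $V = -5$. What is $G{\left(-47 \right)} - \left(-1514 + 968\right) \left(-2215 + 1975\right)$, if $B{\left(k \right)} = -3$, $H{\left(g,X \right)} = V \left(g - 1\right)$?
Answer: $-131058$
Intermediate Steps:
$H{\left(g,X \right)} = 5 - 5 g$ ($H{\left(g,X \right)} = - 5 \left(g - 1\right) = - 5 \left(-1 + g\right) = 5 - 5 g$)
$G{\left(j \right)} = -18$ ($G{\left(j \right)} = \left(-3\right) \left(-2\right) \left(-3\right) = 6 \left(-3\right) = -18$)
$G{\left(-47 \right)} - \left(-1514 + 968\right) \left(-2215 + 1975\right) = -18 - \left(-1514 + 968\right) \left(-2215 + 1975\right) = -18 - \left(-546\right) \left(-240\right) = -18 - 131040 = -131058$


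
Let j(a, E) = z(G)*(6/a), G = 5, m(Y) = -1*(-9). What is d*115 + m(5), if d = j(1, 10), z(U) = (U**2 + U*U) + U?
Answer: 37959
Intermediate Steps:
m(Y) = 9
z(U) = U + 2*U**2 (z(U) = (U**2 + U**2) + U = 2*U**2 + U = U + 2*U**2)
j(a, E) = 330/a (j(a, E) = (5*(1 + 2*5))*(6/a) = (5*(1 + 10))*(6/a) = (5*11)*(6/a) = 55*(6/a) = 330/a)
d = 330 (d = 330/1 = 330*1 = 330)
d*115 + m(5) = 330*115 + 9 = 37950 + 9 = 37959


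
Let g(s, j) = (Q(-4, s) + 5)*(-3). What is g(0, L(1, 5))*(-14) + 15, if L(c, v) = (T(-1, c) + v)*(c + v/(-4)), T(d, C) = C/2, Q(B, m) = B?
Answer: 57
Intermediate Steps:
T(d, C) = C/2 (T(d, C) = C*(1/2) = C/2)
L(c, v) = (c - v/4)*(v + c/2) (L(c, v) = (c/2 + v)*(c + v/(-4)) = (v + c/2)*(c + v*(-1/4)) = (v + c/2)*(c - v/4) = (c - v/4)*(v + c/2))
g(s, j) = -3 (g(s, j) = (-4 + 5)*(-3) = 1*(-3) = -3)
g(0, L(1, 5))*(-14) + 15 = -3*(-14) + 15 = 42 + 15 = 57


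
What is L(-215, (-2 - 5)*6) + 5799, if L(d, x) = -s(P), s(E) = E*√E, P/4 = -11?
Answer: 5799 + 88*I*√11 ≈ 5799.0 + 291.86*I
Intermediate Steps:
P = -44 (P = 4*(-11) = -44)
s(E) = E^(3/2)
L(d, x) = 88*I*√11 (L(d, x) = -(-44)^(3/2) = -(-88)*I*√11 = 88*I*√11)
L(-215, (-2 - 5)*6) + 5799 = 88*I*√11 + 5799 = 5799 + 88*I*√11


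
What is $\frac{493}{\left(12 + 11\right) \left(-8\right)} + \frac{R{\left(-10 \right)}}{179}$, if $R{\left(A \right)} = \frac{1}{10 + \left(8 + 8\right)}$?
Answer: $- \frac{1147119}{428168} \approx -2.6791$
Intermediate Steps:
$R{\left(A \right)} = \frac{1}{26}$ ($R{\left(A \right)} = \frac{1}{10 + 16} = \frac{1}{26}$)
$\frac{493}{\left(12 + 11\right) \left(-8\right)} + \frac{R{\left(-10 \right)}}{179} = \frac{493}{\left(12 + 11\right) \left(-8\right)} + \frac{1}{26 \cdot 179} = \frac{493}{23 \left(-8\right)} + \frac{1}{26} \cdot \frac{1}{179} = \frac{493}{-184} + \frac{1}{4654} = 493 \left(- \frac{1}{184}\right) + \frac{1}{4654} = - \frac{493}{184} + \frac{1}{4654} = - \frac{1147119}{428168}$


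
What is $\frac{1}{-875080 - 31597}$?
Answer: $- \frac{1}{906677} \approx -1.1029 \cdot 10^{-6}$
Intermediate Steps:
$\frac{1}{-875080 - 31597} = \frac{1}{-906677} = - \frac{1}{906677}$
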